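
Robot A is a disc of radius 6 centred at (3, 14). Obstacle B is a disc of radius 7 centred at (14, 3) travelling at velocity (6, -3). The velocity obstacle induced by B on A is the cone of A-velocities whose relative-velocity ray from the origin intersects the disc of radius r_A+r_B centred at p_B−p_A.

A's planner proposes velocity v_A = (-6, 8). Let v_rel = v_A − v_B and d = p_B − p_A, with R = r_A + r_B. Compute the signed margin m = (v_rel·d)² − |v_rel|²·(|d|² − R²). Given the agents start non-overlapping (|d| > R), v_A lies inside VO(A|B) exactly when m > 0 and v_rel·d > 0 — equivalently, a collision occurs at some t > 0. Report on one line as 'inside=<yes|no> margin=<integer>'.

d = (11, -11),  |d|² = 242;  R = 6+7 = 13,  c = 242−13² = 73
v_rel = (-12, 11),  |v_rel|² = 265;  v_rel·d = (-12)·(11) + (11)·(-11) = -253
265·t² + 506·t + 73 = 0  ⇒  m = (-253)² − 265·73 = 44664
m = 44664 > 0,  v_rel·d = -253 < 0  ⇒  outside

inside=no margin=44664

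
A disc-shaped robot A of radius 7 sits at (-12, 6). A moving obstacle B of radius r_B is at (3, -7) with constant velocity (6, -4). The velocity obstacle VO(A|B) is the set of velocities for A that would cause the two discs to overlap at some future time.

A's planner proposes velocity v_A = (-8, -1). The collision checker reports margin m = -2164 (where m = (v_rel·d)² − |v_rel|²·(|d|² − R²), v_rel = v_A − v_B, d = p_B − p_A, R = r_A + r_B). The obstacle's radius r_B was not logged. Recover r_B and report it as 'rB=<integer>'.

m = -2164
d = (15, -13);  v_rel = (-14, 3),  |v_rel|² = 205
v_rel×d = (-14)·(-13) − (3)·(15) = 137
since m = R²·205 − 137²:  R² = (18769 + -2164) / 205 = 81
R = √81 = 9  ⇒  r_B = 9 − 7 = 2

rB=2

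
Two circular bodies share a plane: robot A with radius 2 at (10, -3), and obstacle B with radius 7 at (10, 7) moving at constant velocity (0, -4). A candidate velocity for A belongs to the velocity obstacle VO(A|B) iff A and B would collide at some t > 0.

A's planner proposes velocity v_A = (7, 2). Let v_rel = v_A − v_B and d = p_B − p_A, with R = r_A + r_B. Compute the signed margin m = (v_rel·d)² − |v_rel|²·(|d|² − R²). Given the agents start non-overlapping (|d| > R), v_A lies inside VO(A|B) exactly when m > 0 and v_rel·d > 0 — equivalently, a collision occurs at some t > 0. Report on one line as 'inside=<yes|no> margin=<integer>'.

d = (0, 10),  |d|² = 100;  R = 2+7 = 9,  c = 100−9² = 19
v_rel = (7, 6),  |v_rel|² = 85;  v_rel·d = (7)·(0) + (6)·(10) = 60
85·t² − 120·t + 19 = 0  ⇒  m = 60² − 85·19 = 1985
m = 1985 > 0,  v_rel·d = 60 > 0  ⇒  inside

inside=yes margin=1985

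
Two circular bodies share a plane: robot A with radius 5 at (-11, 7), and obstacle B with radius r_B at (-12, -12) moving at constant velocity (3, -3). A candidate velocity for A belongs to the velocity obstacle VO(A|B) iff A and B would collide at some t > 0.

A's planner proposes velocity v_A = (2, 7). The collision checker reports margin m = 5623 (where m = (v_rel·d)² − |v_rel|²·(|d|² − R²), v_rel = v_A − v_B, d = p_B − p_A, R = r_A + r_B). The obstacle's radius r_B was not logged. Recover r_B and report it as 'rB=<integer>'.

m = 5623
d = (-1, -19);  v_rel = (-1, 10),  |v_rel|² = 101
v_rel×d = (-1)·(-19) − (10)·(-1) = 29
since m = R²·101 − 29²:  R² = (841 + 5623) / 101 = 64
R = √64 = 8  ⇒  r_B = 8 − 5 = 3

rB=3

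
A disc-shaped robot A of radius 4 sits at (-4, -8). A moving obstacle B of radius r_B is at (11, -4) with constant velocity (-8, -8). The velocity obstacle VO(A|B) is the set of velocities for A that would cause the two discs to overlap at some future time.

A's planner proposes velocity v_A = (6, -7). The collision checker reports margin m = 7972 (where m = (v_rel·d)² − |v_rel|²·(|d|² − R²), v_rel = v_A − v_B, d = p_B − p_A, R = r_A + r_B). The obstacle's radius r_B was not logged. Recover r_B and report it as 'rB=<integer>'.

m = 7972
d = (15, 4);  v_rel = (14, 1),  |v_rel|² = 197
v_rel×d = (14)·(4) − (1)·(15) = 41
since m = R²·197 − 41²:  R² = (1681 + 7972) / 197 = 49
R = √49 = 7  ⇒  r_B = 7 − 4 = 3

rB=3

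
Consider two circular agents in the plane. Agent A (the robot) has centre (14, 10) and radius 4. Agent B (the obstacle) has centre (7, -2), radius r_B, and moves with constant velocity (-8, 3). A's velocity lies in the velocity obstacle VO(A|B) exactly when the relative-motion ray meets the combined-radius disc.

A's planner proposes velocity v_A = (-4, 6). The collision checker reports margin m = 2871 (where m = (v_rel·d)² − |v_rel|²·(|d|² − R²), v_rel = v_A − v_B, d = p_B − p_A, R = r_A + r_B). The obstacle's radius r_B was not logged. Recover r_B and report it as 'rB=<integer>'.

m = 2871
d = (-7, -12);  v_rel = (4, 3),  |v_rel|² = 25
v_rel×d = (4)·(-12) − (3)·(-7) = -27
since m = R²·25 − (-27)²:  R² = (729 + 2871) / 25 = 144
R = √144 = 12  ⇒  r_B = 12 − 4 = 8

rB=8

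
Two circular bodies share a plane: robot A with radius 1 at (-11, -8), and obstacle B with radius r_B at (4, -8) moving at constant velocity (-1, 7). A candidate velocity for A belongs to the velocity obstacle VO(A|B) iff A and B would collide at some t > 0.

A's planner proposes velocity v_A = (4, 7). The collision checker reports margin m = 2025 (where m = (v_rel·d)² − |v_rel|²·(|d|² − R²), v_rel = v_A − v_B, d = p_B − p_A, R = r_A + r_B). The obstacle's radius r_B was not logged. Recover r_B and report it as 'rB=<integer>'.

m = 2025
d = (15, 0);  v_rel = (5, 0),  |v_rel|² = 25
v_rel×d = (5)·(0) − (0)·(15) = 0
since m = R²·25 − 0²:  R² = (0 + 2025) / 25 = 81
R = √81 = 9  ⇒  r_B = 9 − 1 = 8

rB=8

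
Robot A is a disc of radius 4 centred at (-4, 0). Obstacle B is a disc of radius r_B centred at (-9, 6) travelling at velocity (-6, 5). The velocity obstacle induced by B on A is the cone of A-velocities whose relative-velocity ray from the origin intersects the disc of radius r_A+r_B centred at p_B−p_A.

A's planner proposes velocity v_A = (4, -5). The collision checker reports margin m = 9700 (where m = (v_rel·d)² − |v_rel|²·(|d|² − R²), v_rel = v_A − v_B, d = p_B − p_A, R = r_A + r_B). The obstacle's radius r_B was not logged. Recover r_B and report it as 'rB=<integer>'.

m = 9700
d = (-5, 6);  v_rel = (10, -10),  |v_rel|² = 200
v_rel×d = (10)·(6) − (-10)·(-5) = 10
since m = R²·200 − 10²:  R² = (100 + 9700) / 200 = 49
R = √49 = 7  ⇒  r_B = 7 − 4 = 3

rB=3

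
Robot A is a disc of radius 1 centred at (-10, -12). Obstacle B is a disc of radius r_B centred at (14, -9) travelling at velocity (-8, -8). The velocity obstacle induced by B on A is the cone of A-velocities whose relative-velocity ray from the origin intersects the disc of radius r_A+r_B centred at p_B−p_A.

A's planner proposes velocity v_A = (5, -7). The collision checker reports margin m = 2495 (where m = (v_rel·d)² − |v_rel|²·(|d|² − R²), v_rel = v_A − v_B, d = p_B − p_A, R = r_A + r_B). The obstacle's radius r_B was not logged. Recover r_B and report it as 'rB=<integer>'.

m = 2495
d = (24, 3);  v_rel = (13, 1),  |v_rel|² = 170
v_rel×d = (13)·(3) − (1)·(24) = 15
since m = R²·170 − 15²:  R² = (225 + 2495) / 170 = 16
R = √16 = 4  ⇒  r_B = 4 − 1 = 3

rB=3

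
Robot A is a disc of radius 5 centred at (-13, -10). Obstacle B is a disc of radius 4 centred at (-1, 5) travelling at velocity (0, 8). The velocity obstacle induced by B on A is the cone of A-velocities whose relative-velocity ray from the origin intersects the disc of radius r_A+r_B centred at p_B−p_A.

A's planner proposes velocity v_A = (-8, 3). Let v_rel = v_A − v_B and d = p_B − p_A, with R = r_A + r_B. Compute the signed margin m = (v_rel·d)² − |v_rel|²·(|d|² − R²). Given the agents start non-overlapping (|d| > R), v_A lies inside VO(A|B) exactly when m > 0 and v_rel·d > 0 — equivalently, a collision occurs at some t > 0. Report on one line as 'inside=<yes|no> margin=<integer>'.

d = (12, 15),  |d|² = 369;  R = 5+4 = 9,  c = 369−9² = 288
v_rel = (-8, -5),  |v_rel|² = 89;  v_rel·d = (-8)·(12) + (-5)·(15) = -171
89·t² + 342·t + 288 = 0  ⇒  m = (-171)² − 89·288 = 3609
m = 3609 > 0,  v_rel·d = -171 < 0  ⇒  outside

inside=no margin=3609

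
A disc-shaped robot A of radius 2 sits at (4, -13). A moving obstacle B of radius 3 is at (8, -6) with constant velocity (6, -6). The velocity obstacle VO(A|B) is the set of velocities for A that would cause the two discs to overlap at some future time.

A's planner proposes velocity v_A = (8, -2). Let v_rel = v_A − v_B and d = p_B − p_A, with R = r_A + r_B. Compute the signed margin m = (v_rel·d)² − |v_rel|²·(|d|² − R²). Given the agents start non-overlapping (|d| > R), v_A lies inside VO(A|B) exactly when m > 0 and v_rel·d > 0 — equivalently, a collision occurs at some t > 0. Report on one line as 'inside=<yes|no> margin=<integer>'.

d = (4, 7),  |d|² = 65;  R = 2+3 = 5,  c = 65−5² = 40
v_rel = (2, 4),  |v_rel|² = 20;  v_rel·d = (2)·(4) + (4)·(7) = 36
20·t² − 72·t + 40 = 0  ⇒  m = 36² − 20·40 = 496
m = 496 > 0,  v_rel·d = 36 > 0  ⇒  inside

inside=yes margin=496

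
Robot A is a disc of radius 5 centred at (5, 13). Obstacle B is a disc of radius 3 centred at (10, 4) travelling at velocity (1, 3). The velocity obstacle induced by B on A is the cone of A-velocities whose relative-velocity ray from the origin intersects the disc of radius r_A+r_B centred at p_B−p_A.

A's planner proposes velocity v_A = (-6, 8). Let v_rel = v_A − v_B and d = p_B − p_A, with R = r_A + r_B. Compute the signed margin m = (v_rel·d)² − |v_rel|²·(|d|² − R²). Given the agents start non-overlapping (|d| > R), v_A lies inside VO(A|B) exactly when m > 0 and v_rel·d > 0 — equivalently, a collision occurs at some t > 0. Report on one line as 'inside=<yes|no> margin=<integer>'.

d = (5, -9),  |d|² = 106;  R = 5+3 = 8,  c = 106−8² = 42
v_rel = (-7, 5),  |v_rel|² = 74;  v_rel·d = (-7)·(5) + (5)·(-9) = -80
74·t² + 160·t + 42 = 0  ⇒  m = (-80)² − 74·42 = 3292
m = 3292 > 0,  v_rel·d = -80 < 0  ⇒  outside

inside=no margin=3292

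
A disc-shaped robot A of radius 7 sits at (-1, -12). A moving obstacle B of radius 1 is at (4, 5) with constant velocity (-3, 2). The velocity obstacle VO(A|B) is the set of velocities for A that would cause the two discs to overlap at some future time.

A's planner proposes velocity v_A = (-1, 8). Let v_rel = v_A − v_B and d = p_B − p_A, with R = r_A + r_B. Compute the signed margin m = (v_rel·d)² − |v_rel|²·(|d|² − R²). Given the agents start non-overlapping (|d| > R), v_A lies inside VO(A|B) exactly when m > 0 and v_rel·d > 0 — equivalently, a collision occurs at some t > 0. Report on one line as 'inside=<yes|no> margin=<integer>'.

d = (5, 17),  |d|² = 314;  R = 7+1 = 8,  c = 314−8² = 250
v_rel = (2, 6),  |v_rel|² = 40;  v_rel·d = (2)·(5) + (6)·(17) = 112
40·t² − 224·t + 250 = 0  ⇒  m = 112² − 40·250 = 2544
m = 2544 > 0,  v_rel·d = 112 > 0  ⇒  inside

inside=yes margin=2544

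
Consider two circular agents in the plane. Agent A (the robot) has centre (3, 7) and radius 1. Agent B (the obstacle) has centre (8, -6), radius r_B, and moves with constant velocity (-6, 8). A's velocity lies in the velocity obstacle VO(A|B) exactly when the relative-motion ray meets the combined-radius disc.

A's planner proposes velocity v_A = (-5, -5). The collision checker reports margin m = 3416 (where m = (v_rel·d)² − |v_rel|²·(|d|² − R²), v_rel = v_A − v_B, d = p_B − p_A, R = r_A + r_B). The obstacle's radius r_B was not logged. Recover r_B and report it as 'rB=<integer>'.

m = 3416
d = (5, -13);  v_rel = (1, -13),  |v_rel|² = 170
v_rel×d = (1)·(-13) − (-13)·(5) = 52
since m = R²·170 − 52²:  R² = (2704 + 3416) / 170 = 36
R = √36 = 6  ⇒  r_B = 6 − 1 = 5

rB=5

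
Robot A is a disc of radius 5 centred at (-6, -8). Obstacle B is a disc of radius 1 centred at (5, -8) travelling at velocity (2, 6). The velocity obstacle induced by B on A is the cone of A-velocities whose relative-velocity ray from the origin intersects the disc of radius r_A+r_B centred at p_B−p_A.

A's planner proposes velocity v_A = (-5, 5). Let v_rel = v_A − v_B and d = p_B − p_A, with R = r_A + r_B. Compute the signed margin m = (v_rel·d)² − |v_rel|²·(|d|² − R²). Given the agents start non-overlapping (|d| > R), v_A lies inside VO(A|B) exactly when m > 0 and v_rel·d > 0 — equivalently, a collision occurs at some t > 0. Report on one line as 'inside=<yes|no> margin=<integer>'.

d = (11, 0),  |d|² = 121;  R = 5+1 = 6,  c = 121−6² = 85
v_rel = (-7, -1),  |v_rel|² = 50;  v_rel·d = (-7)·(11) + (-1)·(0) = -77
50·t² + 154·t + 85 = 0  ⇒  m = (-77)² − 50·85 = 1679
m = 1679 > 0,  v_rel·d = -77 < 0  ⇒  outside

inside=no margin=1679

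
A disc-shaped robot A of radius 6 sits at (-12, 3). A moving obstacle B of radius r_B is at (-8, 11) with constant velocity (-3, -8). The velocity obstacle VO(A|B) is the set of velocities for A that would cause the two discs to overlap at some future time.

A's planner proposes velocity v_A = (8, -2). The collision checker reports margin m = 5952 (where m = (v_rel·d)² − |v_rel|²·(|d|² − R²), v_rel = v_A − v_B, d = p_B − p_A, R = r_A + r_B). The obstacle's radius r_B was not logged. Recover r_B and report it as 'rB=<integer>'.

m = 5952
d = (4, 8);  v_rel = (11, 6),  |v_rel|² = 157
v_rel×d = (11)·(8) − (6)·(4) = 64
since m = R²·157 − 64²:  R² = (4096 + 5952) / 157 = 64
R = √64 = 8  ⇒  r_B = 8 − 6 = 2

rB=2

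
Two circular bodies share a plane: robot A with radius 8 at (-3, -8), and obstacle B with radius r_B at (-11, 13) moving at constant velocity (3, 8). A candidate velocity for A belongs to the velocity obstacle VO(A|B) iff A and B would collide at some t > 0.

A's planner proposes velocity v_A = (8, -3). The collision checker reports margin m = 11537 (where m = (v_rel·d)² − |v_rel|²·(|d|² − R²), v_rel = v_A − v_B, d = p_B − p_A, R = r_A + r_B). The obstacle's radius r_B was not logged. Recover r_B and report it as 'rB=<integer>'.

m = 11537
d = (-8, 21);  v_rel = (5, -11),  |v_rel|² = 146
v_rel×d = (5)·(21) − (-11)·(-8) = 17
since m = R²·146 − 17²:  R² = (289 + 11537) / 146 = 81
R = √81 = 9  ⇒  r_B = 9 − 8 = 1

rB=1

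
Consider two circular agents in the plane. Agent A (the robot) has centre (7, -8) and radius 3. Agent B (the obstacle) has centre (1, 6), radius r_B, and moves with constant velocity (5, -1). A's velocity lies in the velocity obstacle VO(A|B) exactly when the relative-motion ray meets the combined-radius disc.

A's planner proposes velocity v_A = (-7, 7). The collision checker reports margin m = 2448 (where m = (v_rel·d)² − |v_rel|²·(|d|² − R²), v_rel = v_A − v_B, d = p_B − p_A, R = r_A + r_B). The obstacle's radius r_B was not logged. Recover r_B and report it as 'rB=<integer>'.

m = 2448
d = (-6, 14);  v_rel = (-12, 8),  |v_rel|² = 208
v_rel×d = (-12)·(14) − (8)·(-6) = -120
since m = R²·208 − (-120)²:  R² = (14400 + 2448) / 208 = 81
R = √81 = 9  ⇒  r_B = 9 − 3 = 6

rB=6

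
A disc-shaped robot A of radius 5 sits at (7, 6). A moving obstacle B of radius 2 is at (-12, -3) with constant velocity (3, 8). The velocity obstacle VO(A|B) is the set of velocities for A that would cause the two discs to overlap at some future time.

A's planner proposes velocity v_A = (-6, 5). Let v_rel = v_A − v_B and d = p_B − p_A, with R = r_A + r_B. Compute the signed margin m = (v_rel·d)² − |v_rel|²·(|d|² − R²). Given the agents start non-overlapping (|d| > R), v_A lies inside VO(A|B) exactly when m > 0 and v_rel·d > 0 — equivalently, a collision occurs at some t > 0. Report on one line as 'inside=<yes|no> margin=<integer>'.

d = (-19, -9),  |d|² = 442;  R = 5+2 = 7,  c = 442−7² = 393
v_rel = (-9, -3),  |v_rel|² = 90;  v_rel·d = (-9)·(-19) + (-3)·(-9) = 198
90·t² − 396·t + 393 = 0  ⇒  m = 198² − 90·393 = 3834
m = 3834 > 0,  v_rel·d = 198 > 0  ⇒  inside

inside=yes margin=3834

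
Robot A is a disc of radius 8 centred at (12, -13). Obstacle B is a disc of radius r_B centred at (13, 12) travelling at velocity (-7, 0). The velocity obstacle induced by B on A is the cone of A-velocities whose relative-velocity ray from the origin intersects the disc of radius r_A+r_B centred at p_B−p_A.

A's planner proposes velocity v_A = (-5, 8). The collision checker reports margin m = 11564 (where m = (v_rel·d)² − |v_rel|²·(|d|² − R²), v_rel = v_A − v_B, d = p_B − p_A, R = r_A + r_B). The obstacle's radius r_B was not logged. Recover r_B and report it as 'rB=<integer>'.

m = 11564
d = (1, 25);  v_rel = (2, 8),  |v_rel|² = 68
v_rel×d = (2)·(25) − (8)·(1) = 42
since m = R²·68 − 42²:  R² = (1764 + 11564) / 68 = 196
R = √196 = 14  ⇒  r_B = 14 − 8 = 6

rB=6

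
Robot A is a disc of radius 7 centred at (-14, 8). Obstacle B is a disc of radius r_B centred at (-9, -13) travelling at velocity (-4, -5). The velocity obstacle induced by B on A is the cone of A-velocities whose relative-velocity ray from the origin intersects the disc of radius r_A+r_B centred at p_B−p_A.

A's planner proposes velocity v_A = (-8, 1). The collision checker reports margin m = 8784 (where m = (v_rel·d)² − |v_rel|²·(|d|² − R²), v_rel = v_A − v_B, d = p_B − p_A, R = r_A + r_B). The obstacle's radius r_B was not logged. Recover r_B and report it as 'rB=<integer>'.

m = 8784
d = (5, -21);  v_rel = (-4, 6),  |v_rel|² = 52
v_rel×d = (-4)·(-21) − (6)·(5) = 54
since m = R²·52 − 54²:  R² = (2916 + 8784) / 52 = 225
R = √225 = 15  ⇒  r_B = 15 − 7 = 8

rB=8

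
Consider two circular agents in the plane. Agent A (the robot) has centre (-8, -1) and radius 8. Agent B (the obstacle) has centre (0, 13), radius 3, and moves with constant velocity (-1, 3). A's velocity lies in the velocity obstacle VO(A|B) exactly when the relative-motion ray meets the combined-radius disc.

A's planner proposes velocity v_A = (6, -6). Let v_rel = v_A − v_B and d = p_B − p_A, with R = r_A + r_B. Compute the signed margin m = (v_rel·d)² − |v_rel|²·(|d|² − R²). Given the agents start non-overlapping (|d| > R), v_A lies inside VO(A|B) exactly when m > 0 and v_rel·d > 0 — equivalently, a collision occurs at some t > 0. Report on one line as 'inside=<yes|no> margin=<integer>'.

d = (8, 14),  |d|² = 260;  R = 8+3 = 11,  c = 260−11² = 139
v_rel = (7, -9),  |v_rel|² = 130;  v_rel·d = (7)·(8) + (-9)·(14) = -70
130·t² + 140·t + 139 = 0  ⇒  m = (-70)² − 130·139 = -13170
m = -13170 < 0,  v_rel·d = -70 < 0  ⇒  outside

inside=no margin=-13170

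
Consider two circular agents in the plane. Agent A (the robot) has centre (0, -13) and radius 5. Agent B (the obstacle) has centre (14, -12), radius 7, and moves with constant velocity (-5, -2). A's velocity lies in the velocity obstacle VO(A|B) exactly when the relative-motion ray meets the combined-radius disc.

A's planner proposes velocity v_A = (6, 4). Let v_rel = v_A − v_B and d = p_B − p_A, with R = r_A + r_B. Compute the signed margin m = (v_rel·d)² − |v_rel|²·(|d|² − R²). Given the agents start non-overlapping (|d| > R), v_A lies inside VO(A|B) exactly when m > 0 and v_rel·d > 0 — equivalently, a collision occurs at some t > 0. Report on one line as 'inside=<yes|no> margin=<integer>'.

d = (14, 1),  |d|² = 197;  R = 5+7 = 12,  c = 197−12² = 53
v_rel = (11, 6),  |v_rel|² = 157;  v_rel·d = (11)·(14) + (6)·(1) = 160
157·t² − 320·t + 53 = 0  ⇒  m = 160² − 157·53 = 17279
m = 17279 > 0,  v_rel·d = 160 > 0  ⇒  inside

inside=yes margin=17279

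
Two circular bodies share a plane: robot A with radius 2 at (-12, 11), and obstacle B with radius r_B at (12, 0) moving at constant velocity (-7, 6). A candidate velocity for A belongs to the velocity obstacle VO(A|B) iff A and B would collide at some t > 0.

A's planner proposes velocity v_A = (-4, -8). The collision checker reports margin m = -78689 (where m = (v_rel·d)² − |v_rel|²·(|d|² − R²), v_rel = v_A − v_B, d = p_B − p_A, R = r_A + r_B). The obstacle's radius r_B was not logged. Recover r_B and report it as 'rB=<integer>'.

m = -78689
d = (24, -11);  v_rel = (3, -14),  |v_rel|² = 205
v_rel×d = (3)·(-11) − (-14)·(24) = 303
since m = R²·205 − 303²:  R² = (91809 + -78689) / 205 = 64
R = √64 = 8  ⇒  r_B = 8 − 2 = 6

rB=6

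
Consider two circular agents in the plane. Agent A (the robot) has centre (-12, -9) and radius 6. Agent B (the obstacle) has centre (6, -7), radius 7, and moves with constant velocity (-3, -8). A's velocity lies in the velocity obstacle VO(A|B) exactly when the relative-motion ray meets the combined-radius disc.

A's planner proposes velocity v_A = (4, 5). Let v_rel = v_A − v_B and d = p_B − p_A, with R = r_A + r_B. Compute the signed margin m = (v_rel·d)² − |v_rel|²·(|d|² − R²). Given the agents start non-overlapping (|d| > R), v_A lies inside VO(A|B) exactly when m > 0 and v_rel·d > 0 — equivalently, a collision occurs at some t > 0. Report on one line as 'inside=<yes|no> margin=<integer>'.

d = (18, 2),  |d|² = 328;  R = 6+7 = 13,  c = 328−13² = 159
v_rel = (7, 13),  |v_rel|² = 218;  v_rel·d = (7)·(18) + (13)·(2) = 152
218·t² − 304·t + 159 = 0  ⇒  m = 152² − 218·159 = -11558
m = -11558 < 0,  v_rel·d = 152 > 0  ⇒  outside

inside=no margin=-11558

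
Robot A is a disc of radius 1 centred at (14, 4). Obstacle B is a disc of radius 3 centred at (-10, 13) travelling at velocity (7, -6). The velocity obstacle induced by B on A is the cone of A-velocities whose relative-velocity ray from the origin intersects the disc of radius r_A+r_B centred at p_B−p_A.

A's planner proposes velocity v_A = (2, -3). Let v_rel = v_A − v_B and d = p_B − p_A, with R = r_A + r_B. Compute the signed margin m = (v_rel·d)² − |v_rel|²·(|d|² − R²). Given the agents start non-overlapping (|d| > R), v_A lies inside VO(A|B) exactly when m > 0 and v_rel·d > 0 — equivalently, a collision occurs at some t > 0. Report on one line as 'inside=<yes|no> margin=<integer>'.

d = (-24, 9),  |d|² = 657;  R = 1+3 = 4,  c = 657−4² = 641
v_rel = (-5, 3),  |v_rel|² = 34;  v_rel·d = (-5)·(-24) + (3)·(9) = 147
34·t² − 294·t + 641 = 0  ⇒  m = 147² − 34·641 = -185
m = -185 < 0,  v_rel·d = 147 > 0  ⇒  outside

inside=no margin=-185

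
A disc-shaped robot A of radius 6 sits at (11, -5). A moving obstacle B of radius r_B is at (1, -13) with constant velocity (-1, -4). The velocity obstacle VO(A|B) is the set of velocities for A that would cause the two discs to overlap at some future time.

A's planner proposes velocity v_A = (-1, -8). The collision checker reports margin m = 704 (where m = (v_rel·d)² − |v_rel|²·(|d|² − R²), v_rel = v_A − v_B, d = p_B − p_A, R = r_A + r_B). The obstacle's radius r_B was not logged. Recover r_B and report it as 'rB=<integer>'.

m = 704
d = (-10, -8);  v_rel = (0, -4),  |v_rel|² = 16
v_rel×d = (0)·(-8) − (-4)·(-10) = -40
since m = R²·16 − (-40)²:  R² = (1600 + 704) / 16 = 144
R = √144 = 12  ⇒  r_B = 12 − 6 = 6

rB=6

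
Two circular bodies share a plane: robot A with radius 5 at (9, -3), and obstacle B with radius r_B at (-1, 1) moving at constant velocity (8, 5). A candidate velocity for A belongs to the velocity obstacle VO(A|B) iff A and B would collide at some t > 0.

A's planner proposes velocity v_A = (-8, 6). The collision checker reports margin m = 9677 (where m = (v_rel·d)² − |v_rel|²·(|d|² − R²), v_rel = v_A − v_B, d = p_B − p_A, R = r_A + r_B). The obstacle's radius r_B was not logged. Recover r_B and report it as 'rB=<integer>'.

m = 9677
d = (-10, 4);  v_rel = (-16, 1),  |v_rel|² = 257
v_rel×d = (-16)·(4) − (1)·(-10) = -54
since m = R²·257 − (-54)²:  R² = (2916 + 9677) / 257 = 49
R = √49 = 7  ⇒  r_B = 7 − 5 = 2

rB=2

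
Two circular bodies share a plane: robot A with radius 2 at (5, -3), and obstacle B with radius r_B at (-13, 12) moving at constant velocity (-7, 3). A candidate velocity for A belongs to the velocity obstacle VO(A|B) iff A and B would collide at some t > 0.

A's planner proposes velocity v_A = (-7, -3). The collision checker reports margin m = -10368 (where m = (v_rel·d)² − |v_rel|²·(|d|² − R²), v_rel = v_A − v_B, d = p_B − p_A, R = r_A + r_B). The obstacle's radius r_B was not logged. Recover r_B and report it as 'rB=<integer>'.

m = -10368
d = (-18, 15);  v_rel = (0, -6),  |v_rel|² = 36
v_rel×d = (0)·(15) − (-6)·(-18) = -108
since m = R²·36 − (-108)²:  R² = (11664 + -10368) / 36 = 36
R = √36 = 6  ⇒  r_B = 6 − 2 = 4

rB=4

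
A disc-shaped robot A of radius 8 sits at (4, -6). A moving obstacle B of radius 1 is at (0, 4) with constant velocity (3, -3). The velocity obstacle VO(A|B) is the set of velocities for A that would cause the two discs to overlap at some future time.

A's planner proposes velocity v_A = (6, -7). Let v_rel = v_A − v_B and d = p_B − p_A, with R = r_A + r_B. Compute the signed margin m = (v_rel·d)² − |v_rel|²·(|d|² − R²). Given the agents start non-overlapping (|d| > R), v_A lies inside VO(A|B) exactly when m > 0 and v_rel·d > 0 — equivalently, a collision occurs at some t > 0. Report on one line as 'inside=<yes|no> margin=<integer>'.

d = (-4, 10),  |d|² = 116;  R = 8+1 = 9,  c = 116−9² = 35
v_rel = (3, -4),  |v_rel|² = 25;  v_rel·d = (3)·(-4) + (-4)·(10) = -52
25·t² + 104·t + 35 = 0  ⇒  m = (-52)² − 25·35 = 1829
m = 1829 > 0,  v_rel·d = -52 < 0  ⇒  outside

inside=no margin=1829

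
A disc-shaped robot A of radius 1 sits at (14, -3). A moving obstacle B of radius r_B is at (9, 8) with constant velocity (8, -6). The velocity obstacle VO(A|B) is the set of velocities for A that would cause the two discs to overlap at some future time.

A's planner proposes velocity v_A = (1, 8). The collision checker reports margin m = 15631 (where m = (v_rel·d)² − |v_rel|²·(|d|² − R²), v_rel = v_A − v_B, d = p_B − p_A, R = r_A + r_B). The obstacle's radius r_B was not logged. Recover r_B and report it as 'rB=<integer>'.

m = 15631
d = (-5, 11);  v_rel = (-7, 14),  |v_rel|² = 245
v_rel×d = (-7)·(11) − (14)·(-5) = -7
since m = R²·245 − (-7)²:  R² = (49 + 15631) / 245 = 64
R = √64 = 8  ⇒  r_B = 8 − 1 = 7

rB=7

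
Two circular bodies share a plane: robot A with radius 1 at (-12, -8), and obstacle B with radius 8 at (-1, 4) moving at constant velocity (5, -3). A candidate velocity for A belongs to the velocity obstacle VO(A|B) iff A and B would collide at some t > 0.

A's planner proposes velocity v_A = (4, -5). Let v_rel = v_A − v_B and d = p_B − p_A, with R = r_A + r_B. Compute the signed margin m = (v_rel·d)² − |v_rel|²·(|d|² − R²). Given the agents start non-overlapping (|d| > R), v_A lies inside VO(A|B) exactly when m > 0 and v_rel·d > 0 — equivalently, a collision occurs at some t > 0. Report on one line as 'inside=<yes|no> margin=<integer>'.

d = (11, 12),  |d|² = 265;  R = 1+8 = 9,  c = 265−9² = 184
v_rel = (-1, -2),  |v_rel|² = 5;  v_rel·d = (-1)·(11) + (-2)·(12) = -35
5·t² + 70·t + 184 = 0  ⇒  m = (-35)² − 5·184 = 305
m = 305 > 0,  v_rel·d = -35 < 0  ⇒  outside

inside=no margin=305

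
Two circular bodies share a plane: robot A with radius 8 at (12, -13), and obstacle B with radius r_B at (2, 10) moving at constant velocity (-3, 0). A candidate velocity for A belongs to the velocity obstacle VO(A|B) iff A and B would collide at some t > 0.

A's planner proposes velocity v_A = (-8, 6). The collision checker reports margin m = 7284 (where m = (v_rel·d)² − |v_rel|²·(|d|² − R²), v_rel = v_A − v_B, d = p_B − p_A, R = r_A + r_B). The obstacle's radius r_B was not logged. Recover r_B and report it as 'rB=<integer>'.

m = 7284
d = (-10, 23);  v_rel = (-5, 6),  |v_rel|² = 61
v_rel×d = (-5)·(23) − (6)·(-10) = -55
since m = R²·61 − (-55)²:  R² = (3025 + 7284) / 61 = 169
R = √169 = 13  ⇒  r_B = 13 − 8 = 5

rB=5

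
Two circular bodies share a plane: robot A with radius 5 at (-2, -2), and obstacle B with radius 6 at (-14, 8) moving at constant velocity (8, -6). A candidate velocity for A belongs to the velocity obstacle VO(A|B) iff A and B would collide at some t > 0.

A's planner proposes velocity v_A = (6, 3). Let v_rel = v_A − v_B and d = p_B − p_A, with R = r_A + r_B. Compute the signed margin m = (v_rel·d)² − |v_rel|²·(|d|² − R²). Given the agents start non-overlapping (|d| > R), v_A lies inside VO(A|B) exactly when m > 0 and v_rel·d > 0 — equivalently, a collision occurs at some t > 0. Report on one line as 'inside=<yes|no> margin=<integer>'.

d = (-12, 10),  |d|² = 244;  R = 5+6 = 11,  c = 244−11² = 123
v_rel = (-2, 9),  |v_rel|² = 85;  v_rel·d = (-2)·(-12) + (9)·(10) = 114
85·t² − 228·t + 123 = 0  ⇒  m = 114² − 85·123 = 2541
m = 2541 > 0,  v_rel·d = 114 > 0  ⇒  inside

inside=yes margin=2541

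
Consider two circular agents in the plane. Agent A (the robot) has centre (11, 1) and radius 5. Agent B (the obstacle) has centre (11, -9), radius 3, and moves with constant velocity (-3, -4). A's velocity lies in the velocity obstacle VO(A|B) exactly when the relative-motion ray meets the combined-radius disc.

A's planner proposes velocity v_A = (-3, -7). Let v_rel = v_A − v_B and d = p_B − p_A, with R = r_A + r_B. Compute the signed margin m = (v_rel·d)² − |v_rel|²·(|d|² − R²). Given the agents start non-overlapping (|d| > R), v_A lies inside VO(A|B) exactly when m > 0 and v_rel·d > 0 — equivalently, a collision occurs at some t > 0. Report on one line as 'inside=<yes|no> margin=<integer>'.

d = (0, -10),  |d|² = 100;  R = 5+3 = 8,  c = 100−8² = 36
v_rel = (0, -3),  |v_rel|² = 9;  v_rel·d = (0)·(0) + (-3)·(-10) = 30
9·t² − 60·t + 36 = 0  ⇒  m = 30² − 9·36 = 576
m = 576 > 0,  v_rel·d = 30 > 0  ⇒  inside

inside=yes margin=576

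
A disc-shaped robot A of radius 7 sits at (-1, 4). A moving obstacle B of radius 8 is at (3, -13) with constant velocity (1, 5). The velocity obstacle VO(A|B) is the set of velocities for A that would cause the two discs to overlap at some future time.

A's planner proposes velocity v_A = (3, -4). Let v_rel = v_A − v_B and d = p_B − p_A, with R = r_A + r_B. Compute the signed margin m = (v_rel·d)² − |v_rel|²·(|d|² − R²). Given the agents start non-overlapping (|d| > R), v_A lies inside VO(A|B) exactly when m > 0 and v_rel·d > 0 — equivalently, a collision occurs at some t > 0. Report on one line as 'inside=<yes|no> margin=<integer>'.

d = (4, -17),  |d|² = 305;  R = 7+8 = 15,  c = 305−15² = 80
v_rel = (2, -9),  |v_rel|² = 85;  v_rel·d = (2)·(4) + (-9)·(-17) = 161
85·t² − 322·t + 80 = 0  ⇒  m = 161² − 85·80 = 19121
m = 19121 > 0,  v_rel·d = 161 > 0  ⇒  inside

inside=yes margin=19121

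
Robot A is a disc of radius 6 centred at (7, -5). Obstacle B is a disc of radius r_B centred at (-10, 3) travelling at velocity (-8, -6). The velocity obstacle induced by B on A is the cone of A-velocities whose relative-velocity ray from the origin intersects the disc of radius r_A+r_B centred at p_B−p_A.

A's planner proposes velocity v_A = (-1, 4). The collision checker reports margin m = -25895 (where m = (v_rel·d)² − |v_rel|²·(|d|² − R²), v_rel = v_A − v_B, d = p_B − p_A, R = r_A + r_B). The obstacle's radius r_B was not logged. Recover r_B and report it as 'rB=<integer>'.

m = -25895
d = (-17, 8);  v_rel = (7, 10),  |v_rel|² = 149
v_rel×d = (7)·(8) − (10)·(-17) = 226
since m = R²·149 − 226²:  R² = (51076 + -25895) / 149 = 169
R = √169 = 13  ⇒  r_B = 13 − 6 = 7

rB=7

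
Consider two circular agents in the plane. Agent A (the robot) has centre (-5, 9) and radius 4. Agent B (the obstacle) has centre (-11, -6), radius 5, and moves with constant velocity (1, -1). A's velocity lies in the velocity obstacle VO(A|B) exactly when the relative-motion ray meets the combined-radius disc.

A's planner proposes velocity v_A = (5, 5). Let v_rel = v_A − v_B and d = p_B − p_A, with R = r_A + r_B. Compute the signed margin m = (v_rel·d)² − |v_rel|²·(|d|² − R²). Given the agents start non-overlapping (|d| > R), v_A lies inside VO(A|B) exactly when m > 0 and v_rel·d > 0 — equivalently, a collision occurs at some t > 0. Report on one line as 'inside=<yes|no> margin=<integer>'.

d = (-6, -15),  |d|² = 261;  R = 4+5 = 9,  c = 261−9² = 180
v_rel = (4, 6),  |v_rel|² = 52;  v_rel·d = (4)·(-6) + (6)·(-15) = -114
52·t² + 228·t + 180 = 0  ⇒  m = (-114)² − 52·180 = 3636
m = 3636 > 0,  v_rel·d = -114 < 0  ⇒  outside

inside=no margin=3636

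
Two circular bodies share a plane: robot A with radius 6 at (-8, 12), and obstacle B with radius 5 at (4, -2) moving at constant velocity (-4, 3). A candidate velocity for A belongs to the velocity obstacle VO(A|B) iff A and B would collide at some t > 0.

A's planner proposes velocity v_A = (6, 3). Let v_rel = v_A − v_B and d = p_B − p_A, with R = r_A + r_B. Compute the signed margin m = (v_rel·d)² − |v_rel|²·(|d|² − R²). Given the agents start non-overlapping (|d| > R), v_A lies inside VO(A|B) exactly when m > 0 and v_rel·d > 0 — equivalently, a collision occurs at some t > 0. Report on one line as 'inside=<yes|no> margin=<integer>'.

d = (12, -14),  |d|² = 340;  R = 6+5 = 11,  c = 340−11² = 219
v_rel = (10, 0),  |v_rel|² = 100;  v_rel·d = (10)·(12) + (0)·(-14) = 120
100·t² − 240·t + 219 = 0  ⇒  m = 120² − 100·219 = -7500
m = -7500 < 0,  v_rel·d = 120 > 0  ⇒  outside

inside=no margin=-7500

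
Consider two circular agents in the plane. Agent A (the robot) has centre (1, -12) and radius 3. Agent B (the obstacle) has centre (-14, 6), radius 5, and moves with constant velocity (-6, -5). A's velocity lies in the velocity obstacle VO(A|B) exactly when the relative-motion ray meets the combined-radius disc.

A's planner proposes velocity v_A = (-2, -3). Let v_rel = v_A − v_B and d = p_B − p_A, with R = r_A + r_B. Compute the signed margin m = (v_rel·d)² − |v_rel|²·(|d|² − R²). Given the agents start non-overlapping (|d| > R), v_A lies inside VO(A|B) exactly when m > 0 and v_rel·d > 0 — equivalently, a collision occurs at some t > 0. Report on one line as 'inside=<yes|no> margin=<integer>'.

d = (-15, 18),  |d|² = 549;  R = 3+5 = 8,  c = 549−8² = 485
v_rel = (4, 2),  |v_rel|² = 20;  v_rel·d = (4)·(-15) + (2)·(18) = -24
20·t² + 48·t + 485 = 0  ⇒  m = (-24)² − 20·485 = -9124
m = -9124 < 0,  v_rel·d = -24 < 0  ⇒  outside

inside=no margin=-9124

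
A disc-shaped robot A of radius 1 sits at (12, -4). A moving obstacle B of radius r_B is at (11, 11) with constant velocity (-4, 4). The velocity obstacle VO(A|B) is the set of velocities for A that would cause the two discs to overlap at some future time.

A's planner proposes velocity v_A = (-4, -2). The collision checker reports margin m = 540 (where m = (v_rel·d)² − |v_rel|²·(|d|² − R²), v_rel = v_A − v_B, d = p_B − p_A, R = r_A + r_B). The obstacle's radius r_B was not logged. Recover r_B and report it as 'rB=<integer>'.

m = 540
d = (-1, 15);  v_rel = (0, -6),  |v_rel|² = 36
v_rel×d = (0)·(15) − (-6)·(-1) = -6
since m = R²·36 − (-6)²:  R² = (36 + 540) / 36 = 16
R = √16 = 4  ⇒  r_B = 4 − 1 = 3

rB=3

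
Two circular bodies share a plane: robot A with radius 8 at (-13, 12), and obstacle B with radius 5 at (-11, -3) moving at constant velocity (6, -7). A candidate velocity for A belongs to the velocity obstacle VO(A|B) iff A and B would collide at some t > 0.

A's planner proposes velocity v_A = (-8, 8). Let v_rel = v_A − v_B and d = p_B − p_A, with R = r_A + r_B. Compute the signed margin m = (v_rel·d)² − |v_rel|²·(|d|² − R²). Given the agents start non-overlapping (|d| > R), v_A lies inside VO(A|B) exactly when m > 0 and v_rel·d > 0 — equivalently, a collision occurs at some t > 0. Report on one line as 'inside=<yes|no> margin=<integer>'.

d = (2, -15),  |d|² = 229;  R = 8+5 = 13,  c = 229−13² = 60
v_rel = (-14, 15),  |v_rel|² = 421;  v_rel·d = (-14)·(2) + (15)·(-15) = -253
421·t² + 506·t + 60 = 0  ⇒  m = (-253)² − 421·60 = 38749
m = 38749 > 0,  v_rel·d = -253 < 0  ⇒  outside

inside=no margin=38749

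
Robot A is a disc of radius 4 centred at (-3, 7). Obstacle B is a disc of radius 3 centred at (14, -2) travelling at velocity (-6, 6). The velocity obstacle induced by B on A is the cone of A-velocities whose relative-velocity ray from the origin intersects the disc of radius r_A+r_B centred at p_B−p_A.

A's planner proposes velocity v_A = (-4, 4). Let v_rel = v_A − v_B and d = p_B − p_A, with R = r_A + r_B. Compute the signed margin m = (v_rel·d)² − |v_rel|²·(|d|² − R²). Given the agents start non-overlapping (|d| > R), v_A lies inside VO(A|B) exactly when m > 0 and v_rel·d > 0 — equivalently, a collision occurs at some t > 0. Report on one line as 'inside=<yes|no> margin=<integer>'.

d = (17, -9),  |d|² = 370;  R = 4+3 = 7,  c = 370−7² = 321
v_rel = (2, -2),  |v_rel|² = 8;  v_rel·d = (2)·(17) + (-2)·(-9) = 52
8·t² − 104·t + 321 = 0  ⇒  m = 52² − 8·321 = 136
m = 136 > 0,  v_rel·d = 52 > 0  ⇒  inside

inside=yes margin=136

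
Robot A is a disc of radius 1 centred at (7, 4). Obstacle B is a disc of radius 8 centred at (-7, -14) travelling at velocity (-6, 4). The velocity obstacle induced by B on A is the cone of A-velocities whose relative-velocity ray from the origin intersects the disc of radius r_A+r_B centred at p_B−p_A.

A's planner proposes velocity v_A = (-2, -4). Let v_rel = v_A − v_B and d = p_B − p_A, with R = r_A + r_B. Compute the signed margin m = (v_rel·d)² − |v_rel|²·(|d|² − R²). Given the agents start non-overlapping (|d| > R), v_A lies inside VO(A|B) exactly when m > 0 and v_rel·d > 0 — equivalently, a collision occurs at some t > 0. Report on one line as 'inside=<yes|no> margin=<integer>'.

d = (-14, -18),  |d|² = 520;  R = 1+8 = 9,  c = 520−9² = 439
v_rel = (4, -8),  |v_rel|² = 80;  v_rel·d = (4)·(-14) + (-8)·(-18) = 88
80·t² − 176·t + 439 = 0  ⇒  m = 88² − 80·439 = -27376
m = -27376 < 0,  v_rel·d = 88 > 0  ⇒  outside

inside=no margin=-27376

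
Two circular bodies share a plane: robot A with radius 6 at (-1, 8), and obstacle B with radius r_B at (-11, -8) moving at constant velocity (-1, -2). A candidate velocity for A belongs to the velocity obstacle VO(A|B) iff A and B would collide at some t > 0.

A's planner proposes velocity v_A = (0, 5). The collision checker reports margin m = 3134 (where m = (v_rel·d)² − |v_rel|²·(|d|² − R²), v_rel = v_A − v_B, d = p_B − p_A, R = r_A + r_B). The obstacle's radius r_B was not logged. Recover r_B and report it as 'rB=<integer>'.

m = 3134
d = (-10, -16);  v_rel = (1, 7),  |v_rel|² = 50
v_rel×d = (1)·(-16) − (7)·(-10) = 54
since m = R²·50 − 54²:  R² = (2916 + 3134) / 50 = 121
R = √121 = 11  ⇒  r_B = 11 − 6 = 5

rB=5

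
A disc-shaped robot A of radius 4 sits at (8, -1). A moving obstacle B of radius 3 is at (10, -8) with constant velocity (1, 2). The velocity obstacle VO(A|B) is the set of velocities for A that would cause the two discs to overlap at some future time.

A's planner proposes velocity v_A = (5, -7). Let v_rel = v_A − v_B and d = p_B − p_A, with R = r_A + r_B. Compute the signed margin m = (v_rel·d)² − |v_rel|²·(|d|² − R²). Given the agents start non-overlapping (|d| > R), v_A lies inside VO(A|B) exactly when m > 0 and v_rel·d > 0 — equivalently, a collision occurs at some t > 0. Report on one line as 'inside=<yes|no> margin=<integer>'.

d = (2, -7),  |d|² = 53;  R = 4+3 = 7,  c = 53−7² = 4
v_rel = (4, -9),  |v_rel|² = 97;  v_rel·d = (4)·(2) + (-9)·(-7) = 71
97·t² − 142·t + 4 = 0  ⇒  m = 71² − 97·4 = 4653
m = 4653 > 0,  v_rel·d = 71 > 0  ⇒  inside

inside=yes margin=4653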